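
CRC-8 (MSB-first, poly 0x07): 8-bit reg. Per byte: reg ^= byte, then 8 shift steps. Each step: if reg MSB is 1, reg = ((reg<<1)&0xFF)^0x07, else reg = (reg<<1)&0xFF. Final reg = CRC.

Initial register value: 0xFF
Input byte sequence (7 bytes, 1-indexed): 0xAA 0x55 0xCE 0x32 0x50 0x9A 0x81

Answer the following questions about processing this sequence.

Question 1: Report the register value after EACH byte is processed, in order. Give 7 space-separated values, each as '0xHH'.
0xAC 0xE1 0xCD 0xF3 0x60 0xE8 0x18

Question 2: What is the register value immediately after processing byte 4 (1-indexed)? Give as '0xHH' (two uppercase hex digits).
Answer: 0xF3

Derivation:
After byte 1 (0xAA): reg=0xAC
After byte 2 (0x55): reg=0xE1
After byte 3 (0xCE): reg=0xCD
After byte 4 (0x32): reg=0xF3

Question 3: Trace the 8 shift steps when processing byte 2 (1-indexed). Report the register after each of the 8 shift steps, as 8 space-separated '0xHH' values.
Answer: 0xF5 0xED 0xDD 0xBD 0x7D 0xFA 0xF3 0xE1

Derivation:
After byte 1 (0xAA): reg=0xAC
Register before byte 2: 0xAC
After XOR with byte 0x55: 0xF9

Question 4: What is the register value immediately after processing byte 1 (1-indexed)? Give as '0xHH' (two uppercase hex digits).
After byte 1 (0xAA): reg=0xAC

Answer: 0xAC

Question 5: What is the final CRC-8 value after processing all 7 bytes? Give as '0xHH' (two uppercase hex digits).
After byte 1 (0xAA): reg=0xAC
After byte 2 (0x55): reg=0xE1
After byte 3 (0xCE): reg=0xCD
After byte 4 (0x32): reg=0xF3
After byte 5 (0x50): reg=0x60
After byte 6 (0x9A): reg=0xE8
After byte 7 (0x81): reg=0x18

Answer: 0x18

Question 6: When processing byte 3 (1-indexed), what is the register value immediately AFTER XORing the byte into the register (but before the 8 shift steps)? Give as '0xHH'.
Register before byte 3: 0xE1
Byte 3: 0xCE
0xE1 XOR 0xCE = 0x2F

Answer: 0x2F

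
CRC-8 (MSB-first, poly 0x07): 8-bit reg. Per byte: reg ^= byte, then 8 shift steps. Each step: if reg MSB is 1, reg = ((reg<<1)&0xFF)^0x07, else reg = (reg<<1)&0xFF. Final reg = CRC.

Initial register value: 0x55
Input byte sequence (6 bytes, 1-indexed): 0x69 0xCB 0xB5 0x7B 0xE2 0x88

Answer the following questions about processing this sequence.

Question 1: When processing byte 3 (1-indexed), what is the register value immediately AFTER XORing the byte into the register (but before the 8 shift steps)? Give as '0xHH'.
Register before byte 3: 0x7A
Byte 3: 0xB5
0x7A XOR 0xB5 = 0xCF

Answer: 0xCF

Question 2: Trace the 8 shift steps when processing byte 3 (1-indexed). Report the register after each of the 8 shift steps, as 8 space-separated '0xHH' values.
Answer: 0x99 0x35 0x6A 0xD4 0xAF 0x59 0xB2 0x63

Derivation:
After byte 1 (0x69): reg=0xB4
After byte 2 (0xCB): reg=0x7A
Register before byte 3: 0x7A
After XOR with byte 0xB5: 0xCF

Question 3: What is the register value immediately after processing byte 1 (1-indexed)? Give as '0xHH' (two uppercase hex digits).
After byte 1 (0x69): reg=0xB4

Answer: 0xB4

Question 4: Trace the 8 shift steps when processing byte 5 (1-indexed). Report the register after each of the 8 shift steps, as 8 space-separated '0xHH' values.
After byte 1 (0x69): reg=0xB4
After byte 2 (0xCB): reg=0x7A
After byte 3 (0xB5): reg=0x63
After byte 4 (0x7B): reg=0x48
Register before byte 5: 0x48
After XOR with byte 0xE2: 0xAA

Answer: 0x53 0xA6 0x4B 0x96 0x2B 0x56 0xAC 0x5F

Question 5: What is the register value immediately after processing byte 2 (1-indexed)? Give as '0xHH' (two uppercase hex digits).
After byte 1 (0x69): reg=0xB4
After byte 2 (0xCB): reg=0x7A

Answer: 0x7A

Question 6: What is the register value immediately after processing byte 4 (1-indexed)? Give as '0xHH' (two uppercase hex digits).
Answer: 0x48

Derivation:
After byte 1 (0x69): reg=0xB4
After byte 2 (0xCB): reg=0x7A
After byte 3 (0xB5): reg=0x63
After byte 4 (0x7B): reg=0x48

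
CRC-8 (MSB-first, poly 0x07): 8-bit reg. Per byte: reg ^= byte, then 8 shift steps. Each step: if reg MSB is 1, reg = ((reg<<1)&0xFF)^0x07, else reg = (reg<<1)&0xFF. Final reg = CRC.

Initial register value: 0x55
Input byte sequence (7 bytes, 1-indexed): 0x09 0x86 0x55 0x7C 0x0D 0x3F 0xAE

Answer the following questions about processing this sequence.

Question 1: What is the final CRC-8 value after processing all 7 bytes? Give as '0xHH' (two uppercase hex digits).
Answer: 0x36

Derivation:
After byte 1 (0x09): reg=0x93
After byte 2 (0x86): reg=0x6B
After byte 3 (0x55): reg=0xBA
After byte 4 (0x7C): reg=0x5C
After byte 5 (0x0D): reg=0xB0
After byte 6 (0x3F): reg=0xA4
After byte 7 (0xAE): reg=0x36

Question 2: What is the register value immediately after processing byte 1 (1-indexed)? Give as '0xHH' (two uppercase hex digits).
After byte 1 (0x09): reg=0x93

Answer: 0x93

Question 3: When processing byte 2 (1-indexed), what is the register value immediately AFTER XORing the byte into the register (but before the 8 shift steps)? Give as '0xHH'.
Register before byte 2: 0x93
Byte 2: 0x86
0x93 XOR 0x86 = 0x15

Answer: 0x15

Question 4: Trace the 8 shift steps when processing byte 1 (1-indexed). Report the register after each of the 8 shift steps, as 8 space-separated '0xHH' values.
Answer: 0xB8 0x77 0xEE 0xDB 0xB1 0x65 0xCA 0x93

Derivation:
Register before byte 1: 0x55
After XOR with byte 0x09: 0x5C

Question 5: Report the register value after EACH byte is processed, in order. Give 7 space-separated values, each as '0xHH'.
0x93 0x6B 0xBA 0x5C 0xB0 0xA4 0x36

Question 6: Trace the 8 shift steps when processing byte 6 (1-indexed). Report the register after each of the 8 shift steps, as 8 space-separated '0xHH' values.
Answer: 0x19 0x32 0x64 0xC8 0x97 0x29 0x52 0xA4

Derivation:
After byte 1 (0x09): reg=0x93
After byte 2 (0x86): reg=0x6B
After byte 3 (0x55): reg=0xBA
After byte 4 (0x7C): reg=0x5C
After byte 5 (0x0D): reg=0xB0
Register before byte 6: 0xB0
After XOR with byte 0x3F: 0x8F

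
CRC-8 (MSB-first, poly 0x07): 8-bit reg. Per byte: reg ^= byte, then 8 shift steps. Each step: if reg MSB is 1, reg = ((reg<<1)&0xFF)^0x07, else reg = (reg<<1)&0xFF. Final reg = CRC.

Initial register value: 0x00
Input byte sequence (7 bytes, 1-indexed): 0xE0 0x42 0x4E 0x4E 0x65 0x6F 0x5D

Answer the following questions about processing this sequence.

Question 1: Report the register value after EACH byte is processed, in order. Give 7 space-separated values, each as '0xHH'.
0xAE 0x8A 0x52 0x54 0x97 0xE6 0x28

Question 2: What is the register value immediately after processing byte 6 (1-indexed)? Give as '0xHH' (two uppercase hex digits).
Answer: 0xE6

Derivation:
After byte 1 (0xE0): reg=0xAE
After byte 2 (0x42): reg=0x8A
After byte 3 (0x4E): reg=0x52
After byte 4 (0x4E): reg=0x54
After byte 5 (0x65): reg=0x97
After byte 6 (0x6F): reg=0xE6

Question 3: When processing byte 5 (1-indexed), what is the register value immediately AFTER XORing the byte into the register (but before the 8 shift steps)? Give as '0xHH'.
Register before byte 5: 0x54
Byte 5: 0x65
0x54 XOR 0x65 = 0x31

Answer: 0x31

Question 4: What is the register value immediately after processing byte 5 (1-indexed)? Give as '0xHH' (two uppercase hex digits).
After byte 1 (0xE0): reg=0xAE
After byte 2 (0x42): reg=0x8A
After byte 3 (0x4E): reg=0x52
After byte 4 (0x4E): reg=0x54
After byte 5 (0x65): reg=0x97

Answer: 0x97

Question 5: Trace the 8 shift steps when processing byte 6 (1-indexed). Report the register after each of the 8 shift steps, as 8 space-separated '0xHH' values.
After byte 1 (0xE0): reg=0xAE
After byte 2 (0x42): reg=0x8A
After byte 3 (0x4E): reg=0x52
After byte 4 (0x4E): reg=0x54
After byte 5 (0x65): reg=0x97
Register before byte 6: 0x97
After XOR with byte 0x6F: 0xF8

Answer: 0xF7 0xE9 0xD5 0xAD 0x5D 0xBA 0x73 0xE6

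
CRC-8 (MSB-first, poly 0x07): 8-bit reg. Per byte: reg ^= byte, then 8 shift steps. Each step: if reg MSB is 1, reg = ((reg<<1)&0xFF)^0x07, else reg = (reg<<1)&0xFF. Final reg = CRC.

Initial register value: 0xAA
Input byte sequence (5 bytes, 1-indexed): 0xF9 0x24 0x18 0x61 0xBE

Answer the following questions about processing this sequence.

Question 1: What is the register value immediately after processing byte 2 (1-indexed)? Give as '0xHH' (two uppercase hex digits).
Answer: 0xCF

Derivation:
After byte 1 (0xF9): reg=0xBE
After byte 2 (0x24): reg=0xCF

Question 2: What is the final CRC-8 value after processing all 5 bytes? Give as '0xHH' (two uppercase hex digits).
After byte 1 (0xF9): reg=0xBE
After byte 2 (0x24): reg=0xCF
After byte 3 (0x18): reg=0x2B
After byte 4 (0x61): reg=0xF1
After byte 5 (0xBE): reg=0xEA

Answer: 0xEA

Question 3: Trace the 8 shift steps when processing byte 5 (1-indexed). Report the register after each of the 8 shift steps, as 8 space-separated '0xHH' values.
After byte 1 (0xF9): reg=0xBE
After byte 2 (0x24): reg=0xCF
After byte 3 (0x18): reg=0x2B
After byte 4 (0x61): reg=0xF1
Register before byte 5: 0xF1
After XOR with byte 0xBE: 0x4F

Answer: 0x9E 0x3B 0x76 0xEC 0xDF 0xB9 0x75 0xEA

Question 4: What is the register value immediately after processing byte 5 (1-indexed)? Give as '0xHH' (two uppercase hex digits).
Answer: 0xEA

Derivation:
After byte 1 (0xF9): reg=0xBE
After byte 2 (0x24): reg=0xCF
After byte 3 (0x18): reg=0x2B
After byte 4 (0x61): reg=0xF1
After byte 5 (0xBE): reg=0xEA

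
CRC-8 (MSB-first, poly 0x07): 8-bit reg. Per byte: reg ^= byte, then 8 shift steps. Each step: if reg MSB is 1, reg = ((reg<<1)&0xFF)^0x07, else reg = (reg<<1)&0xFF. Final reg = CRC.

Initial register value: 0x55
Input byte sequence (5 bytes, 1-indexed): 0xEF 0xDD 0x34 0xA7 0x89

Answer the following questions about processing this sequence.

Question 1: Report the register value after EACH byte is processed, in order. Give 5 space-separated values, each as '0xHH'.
0x2F 0xD0 0xB2 0x6B 0xA0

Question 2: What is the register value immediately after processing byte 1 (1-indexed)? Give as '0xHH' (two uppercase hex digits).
Answer: 0x2F

Derivation:
After byte 1 (0xEF): reg=0x2F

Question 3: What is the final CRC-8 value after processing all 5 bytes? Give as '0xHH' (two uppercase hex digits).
After byte 1 (0xEF): reg=0x2F
After byte 2 (0xDD): reg=0xD0
After byte 3 (0x34): reg=0xB2
After byte 4 (0xA7): reg=0x6B
After byte 5 (0x89): reg=0xA0

Answer: 0xA0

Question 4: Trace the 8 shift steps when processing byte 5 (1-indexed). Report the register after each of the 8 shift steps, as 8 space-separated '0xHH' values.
Answer: 0xC3 0x81 0x05 0x0A 0x14 0x28 0x50 0xA0

Derivation:
After byte 1 (0xEF): reg=0x2F
After byte 2 (0xDD): reg=0xD0
After byte 3 (0x34): reg=0xB2
After byte 4 (0xA7): reg=0x6B
Register before byte 5: 0x6B
After XOR with byte 0x89: 0xE2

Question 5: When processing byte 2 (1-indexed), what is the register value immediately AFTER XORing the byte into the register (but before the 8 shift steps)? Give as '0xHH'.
Answer: 0xF2

Derivation:
Register before byte 2: 0x2F
Byte 2: 0xDD
0x2F XOR 0xDD = 0xF2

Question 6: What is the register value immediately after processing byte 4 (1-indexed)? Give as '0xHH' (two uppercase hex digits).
Answer: 0x6B

Derivation:
After byte 1 (0xEF): reg=0x2F
After byte 2 (0xDD): reg=0xD0
After byte 3 (0x34): reg=0xB2
After byte 4 (0xA7): reg=0x6B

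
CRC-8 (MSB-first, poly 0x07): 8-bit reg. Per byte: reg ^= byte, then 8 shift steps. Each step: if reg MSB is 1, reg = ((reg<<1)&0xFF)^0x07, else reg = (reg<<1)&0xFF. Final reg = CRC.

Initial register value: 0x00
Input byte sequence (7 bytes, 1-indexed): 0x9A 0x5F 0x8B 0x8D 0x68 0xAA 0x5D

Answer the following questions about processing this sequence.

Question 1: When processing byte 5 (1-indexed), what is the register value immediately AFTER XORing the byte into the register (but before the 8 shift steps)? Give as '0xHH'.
Answer: 0x4A

Derivation:
Register before byte 5: 0x22
Byte 5: 0x68
0x22 XOR 0x68 = 0x4A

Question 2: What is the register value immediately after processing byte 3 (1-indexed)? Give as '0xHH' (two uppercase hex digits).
After byte 1 (0x9A): reg=0xCF
After byte 2 (0x5F): reg=0xF9
After byte 3 (0x8B): reg=0x59

Answer: 0x59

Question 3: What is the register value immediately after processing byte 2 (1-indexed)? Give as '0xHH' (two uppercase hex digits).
Answer: 0xF9

Derivation:
After byte 1 (0x9A): reg=0xCF
After byte 2 (0x5F): reg=0xF9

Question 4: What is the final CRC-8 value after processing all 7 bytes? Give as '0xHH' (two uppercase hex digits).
After byte 1 (0x9A): reg=0xCF
After byte 2 (0x5F): reg=0xF9
After byte 3 (0x8B): reg=0x59
After byte 4 (0x8D): reg=0x22
After byte 5 (0x68): reg=0xF1
After byte 6 (0xAA): reg=0x86
After byte 7 (0x5D): reg=0x0F

Answer: 0x0F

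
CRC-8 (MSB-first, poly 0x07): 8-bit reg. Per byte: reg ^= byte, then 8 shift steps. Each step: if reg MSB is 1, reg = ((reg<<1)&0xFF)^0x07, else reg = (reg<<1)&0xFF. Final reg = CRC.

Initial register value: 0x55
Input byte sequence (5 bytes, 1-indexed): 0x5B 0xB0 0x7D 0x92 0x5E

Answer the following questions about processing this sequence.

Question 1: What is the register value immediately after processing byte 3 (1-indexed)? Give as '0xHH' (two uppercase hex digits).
Answer: 0x17

Derivation:
After byte 1 (0x5B): reg=0x2A
After byte 2 (0xB0): reg=0xCF
After byte 3 (0x7D): reg=0x17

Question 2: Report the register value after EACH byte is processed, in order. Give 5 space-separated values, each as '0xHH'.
0x2A 0xCF 0x17 0x92 0x6A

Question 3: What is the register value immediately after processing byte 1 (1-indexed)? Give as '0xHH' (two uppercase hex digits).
Answer: 0x2A

Derivation:
After byte 1 (0x5B): reg=0x2A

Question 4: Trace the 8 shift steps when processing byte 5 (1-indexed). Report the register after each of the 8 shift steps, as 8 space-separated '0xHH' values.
Answer: 0x9F 0x39 0x72 0xE4 0xCF 0x99 0x35 0x6A

Derivation:
After byte 1 (0x5B): reg=0x2A
After byte 2 (0xB0): reg=0xCF
After byte 3 (0x7D): reg=0x17
After byte 4 (0x92): reg=0x92
Register before byte 5: 0x92
After XOR with byte 0x5E: 0xCC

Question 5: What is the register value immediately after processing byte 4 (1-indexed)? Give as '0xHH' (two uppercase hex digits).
Answer: 0x92

Derivation:
After byte 1 (0x5B): reg=0x2A
After byte 2 (0xB0): reg=0xCF
After byte 3 (0x7D): reg=0x17
After byte 4 (0x92): reg=0x92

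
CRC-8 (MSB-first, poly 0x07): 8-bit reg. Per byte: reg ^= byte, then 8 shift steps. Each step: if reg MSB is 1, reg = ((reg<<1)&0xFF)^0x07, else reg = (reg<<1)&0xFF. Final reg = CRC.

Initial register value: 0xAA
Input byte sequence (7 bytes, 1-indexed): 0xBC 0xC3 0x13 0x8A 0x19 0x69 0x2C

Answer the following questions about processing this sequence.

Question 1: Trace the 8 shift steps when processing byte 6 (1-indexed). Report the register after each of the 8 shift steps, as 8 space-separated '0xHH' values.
After byte 1 (0xBC): reg=0x62
After byte 2 (0xC3): reg=0x6E
After byte 3 (0x13): reg=0x74
After byte 4 (0x8A): reg=0xF4
After byte 5 (0x19): reg=0x8D
Register before byte 6: 0x8D
After XOR with byte 0x69: 0xE4

Answer: 0xCF 0x99 0x35 0x6A 0xD4 0xAF 0x59 0xB2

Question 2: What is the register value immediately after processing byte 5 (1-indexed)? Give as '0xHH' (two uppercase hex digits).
After byte 1 (0xBC): reg=0x62
After byte 2 (0xC3): reg=0x6E
After byte 3 (0x13): reg=0x74
After byte 4 (0x8A): reg=0xF4
After byte 5 (0x19): reg=0x8D

Answer: 0x8D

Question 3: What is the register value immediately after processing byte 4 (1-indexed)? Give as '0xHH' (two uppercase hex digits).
Answer: 0xF4

Derivation:
After byte 1 (0xBC): reg=0x62
After byte 2 (0xC3): reg=0x6E
After byte 3 (0x13): reg=0x74
After byte 4 (0x8A): reg=0xF4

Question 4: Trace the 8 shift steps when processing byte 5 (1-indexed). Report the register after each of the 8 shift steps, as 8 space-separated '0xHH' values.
Answer: 0xDD 0xBD 0x7D 0xFA 0xF3 0xE1 0xC5 0x8D

Derivation:
After byte 1 (0xBC): reg=0x62
After byte 2 (0xC3): reg=0x6E
After byte 3 (0x13): reg=0x74
After byte 4 (0x8A): reg=0xF4
Register before byte 5: 0xF4
After XOR with byte 0x19: 0xED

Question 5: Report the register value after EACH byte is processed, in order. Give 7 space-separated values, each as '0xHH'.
0x62 0x6E 0x74 0xF4 0x8D 0xB2 0xD3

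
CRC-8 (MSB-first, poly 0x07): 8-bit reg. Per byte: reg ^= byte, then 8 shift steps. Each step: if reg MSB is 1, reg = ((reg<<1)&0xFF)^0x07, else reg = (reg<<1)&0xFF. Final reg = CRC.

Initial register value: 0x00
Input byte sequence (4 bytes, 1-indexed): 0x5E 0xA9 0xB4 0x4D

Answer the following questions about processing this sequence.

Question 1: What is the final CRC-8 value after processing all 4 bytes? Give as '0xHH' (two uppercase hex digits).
Answer: 0xB5

Derivation:
After byte 1 (0x5E): reg=0x9D
After byte 2 (0xA9): reg=0x8C
After byte 3 (0xB4): reg=0xA8
After byte 4 (0x4D): reg=0xB5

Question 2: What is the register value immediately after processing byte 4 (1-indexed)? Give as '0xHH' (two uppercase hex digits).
After byte 1 (0x5E): reg=0x9D
After byte 2 (0xA9): reg=0x8C
After byte 3 (0xB4): reg=0xA8
After byte 4 (0x4D): reg=0xB5

Answer: 0xB5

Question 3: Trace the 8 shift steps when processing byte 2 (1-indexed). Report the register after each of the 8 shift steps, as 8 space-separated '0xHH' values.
After byte 1 (0x5E): reg=0x9D
Register before byte 2: 0x9D
After XOR with byte 0xA9: 0x34

Answer: 0x68 0xD0 0xA7 0x49 0x92 0x23 0x46 0x8C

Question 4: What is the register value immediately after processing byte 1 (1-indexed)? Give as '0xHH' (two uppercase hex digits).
After byte 1 (0x5E): reg=0x9D

Answer: 0x9D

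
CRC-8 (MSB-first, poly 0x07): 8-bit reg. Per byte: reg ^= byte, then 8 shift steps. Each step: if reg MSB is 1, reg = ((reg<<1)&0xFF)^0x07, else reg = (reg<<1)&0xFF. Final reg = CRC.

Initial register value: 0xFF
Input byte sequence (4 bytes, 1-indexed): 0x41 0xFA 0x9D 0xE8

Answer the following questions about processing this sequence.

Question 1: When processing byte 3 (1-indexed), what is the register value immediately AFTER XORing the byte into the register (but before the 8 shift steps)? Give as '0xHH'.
Answer: 0xEC

Derivation:
Register before byte 3: 0x71
Byte 3: 0x9D
0x71 XOR 0x9D = 0xEC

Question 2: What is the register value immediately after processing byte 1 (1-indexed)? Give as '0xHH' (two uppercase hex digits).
Answer: 0x33

Derivation:
After byte 1 (0x41): reg=0x33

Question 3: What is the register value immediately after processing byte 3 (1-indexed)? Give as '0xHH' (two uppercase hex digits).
After byte 1 (0x41): reg=0x33
After byte 2 (0xFA): reg=0x71
After byte 3 (0x9D): reg=0x8A

Answer: 0x8A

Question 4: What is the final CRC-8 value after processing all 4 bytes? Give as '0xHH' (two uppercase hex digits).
Answer: 0x29

Derivation:
After byte 1 (0x41): reg=0x33
After byte 2 (0xFA): reg=0x71
After byte 3 (0x9D): reg=0x8A
After byte 4 (0xE8): reg=0x29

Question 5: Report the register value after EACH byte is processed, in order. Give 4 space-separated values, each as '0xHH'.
0x33 0x71 0x8A 0x29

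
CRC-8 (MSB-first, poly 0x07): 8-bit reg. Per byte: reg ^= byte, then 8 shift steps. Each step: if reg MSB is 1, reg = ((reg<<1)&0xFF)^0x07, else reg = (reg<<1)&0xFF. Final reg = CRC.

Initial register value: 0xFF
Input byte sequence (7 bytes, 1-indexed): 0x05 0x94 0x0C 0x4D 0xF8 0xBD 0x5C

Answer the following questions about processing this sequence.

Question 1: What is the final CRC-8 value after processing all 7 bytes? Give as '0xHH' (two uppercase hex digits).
Answer: 0xC3

Derivation:
After byte 1 (0x05): reg=0xE8
After byte 2 (0x94): reg=0x73
After byte 3 (0x0C): reg=0x7A
After byte 4 (0x4D): reg=0x85
After byte 5 (0xF8): reg=0x74
After byte 6 (0xBD): reg=0x71
After byte 7 (0x5C): reg=0xC3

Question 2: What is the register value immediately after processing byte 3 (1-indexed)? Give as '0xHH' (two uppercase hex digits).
After byte 1 (0x05): reg=0xE8
After byte 2 (0x94): reg=0x73
After byte 3 (0x0C): reg=0x7A

Answer: 0x7A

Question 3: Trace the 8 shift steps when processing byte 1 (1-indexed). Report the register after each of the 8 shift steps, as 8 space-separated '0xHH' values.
Register before byte 1: 0xFF
After XOR with byte 0x05: 0xFA

Answer: 0xF3 0xE1 0xC5 0x8D 0x1D 0x3A 0x74 0xE8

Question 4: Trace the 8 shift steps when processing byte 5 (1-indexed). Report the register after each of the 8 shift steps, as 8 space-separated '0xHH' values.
After byte 1 (0x05): reg=0xE8
After byte 2 (0x94): reg=0x73
After byte 3 (0x0C): reg=0x7A
After byte 4 (0x4D): reg=0x85
Register before byte 5: 0x85
After XOR with byte 0xF8: 0x7D

Answer: 0xFA 0xF3 0xE1 0xC5 0x8D 0x1D 0x3A 0x74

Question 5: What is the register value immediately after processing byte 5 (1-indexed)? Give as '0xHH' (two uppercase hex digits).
After byte 1 (0x05): reg=0xE8
After byte 2 (0x94): reg=0x73
After byte 3 (0x0C): reg=0x7A
After byte 4 (0x4D): reg=0x85
After byte 5 (0xF8): reg=0x74

Answer: 0x74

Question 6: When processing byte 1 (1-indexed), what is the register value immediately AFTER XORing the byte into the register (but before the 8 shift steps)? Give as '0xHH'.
Answer: 0xFA

Derivation:
Register before byte 1: 0xFF
Byte 1: 0x05
0xFF XOR 0x05 = 0xFA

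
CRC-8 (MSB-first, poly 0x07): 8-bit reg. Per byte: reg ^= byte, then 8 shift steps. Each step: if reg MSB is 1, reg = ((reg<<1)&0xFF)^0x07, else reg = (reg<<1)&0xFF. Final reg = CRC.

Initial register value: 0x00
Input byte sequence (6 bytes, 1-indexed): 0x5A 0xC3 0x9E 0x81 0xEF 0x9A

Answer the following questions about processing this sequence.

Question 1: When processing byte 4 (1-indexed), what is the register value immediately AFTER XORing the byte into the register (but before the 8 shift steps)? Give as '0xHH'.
Answer: 0x23

Derivation:
Register before byte 4: 0xA2
Byte 4: 0x81
0xA2 XOR 0x81 = 0x23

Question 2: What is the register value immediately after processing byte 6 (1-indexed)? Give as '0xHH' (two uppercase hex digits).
After byte 1 (0x5A): reg=0x81
After byte 2 (0xC3): reg=0xC9
After byte 3 (0x9E): reg=0xA2
After byte 4 (0x81): reg=0xE9
After byte 5 (0xEF): reg=0x12
After byte 6 (0x9A): reg=0xB1

Answer: 0xB1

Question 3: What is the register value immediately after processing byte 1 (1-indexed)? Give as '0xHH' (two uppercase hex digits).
After byte 1 (0x5A): reg=0x81

Answer: 0x81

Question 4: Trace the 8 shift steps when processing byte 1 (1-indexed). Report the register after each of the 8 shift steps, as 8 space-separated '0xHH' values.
Register before byte 1: 0x00
After XOR with byte 0x5A: 0x5A

Answer: 0xB4 0x6F 0xDE 0xBB 0x71 0xE2 0xC3 0x81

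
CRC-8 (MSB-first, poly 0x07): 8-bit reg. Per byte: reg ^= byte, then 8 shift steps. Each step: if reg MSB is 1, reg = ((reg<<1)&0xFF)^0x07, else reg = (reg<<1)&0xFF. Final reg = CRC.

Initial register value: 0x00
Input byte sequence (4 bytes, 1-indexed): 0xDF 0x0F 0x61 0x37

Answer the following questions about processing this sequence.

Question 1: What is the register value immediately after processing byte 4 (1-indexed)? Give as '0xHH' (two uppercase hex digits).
After byte 1 (0xDF): reg=0x13
After byte 2 (0x0F): reg=0x54
After byte 3 (0x61): reg=0x8B
After byte 4 (0x37): reg=0x3D

Answer: 0x3D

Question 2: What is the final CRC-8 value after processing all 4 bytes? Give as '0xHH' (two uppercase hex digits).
Answer: 0x3D

Derivation:
After byte 1 (0xDF): reg=0x13
After byte 2 (0x0F): reg=0x54
After byte 3 (0x61): reg=0x8B
After byte 4 (0x37): reg=0x3D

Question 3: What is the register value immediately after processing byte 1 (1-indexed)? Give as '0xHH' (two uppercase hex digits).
Answer: 0x13

Derivation:
After byte 1 (0xDF): reg=0x13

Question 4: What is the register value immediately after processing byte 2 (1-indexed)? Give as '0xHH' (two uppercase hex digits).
After byte 1 (0xDF): reg=0x13
After byte 2 (0x0F): reg=0x54

Answer: 0x54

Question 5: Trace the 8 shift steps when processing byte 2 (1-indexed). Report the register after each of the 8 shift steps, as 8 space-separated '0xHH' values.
After byte 1 (0xDF): reg=0x13
Register before byte 2: 0x13
After XOR with byte 0x0F: 0x1C

Answer: 0x38 0x70 0xE0 0xC7 0x89 0x15 0x2A 0x54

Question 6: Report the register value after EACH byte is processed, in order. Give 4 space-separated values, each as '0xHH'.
0x13 0x54 0x8B 0x3D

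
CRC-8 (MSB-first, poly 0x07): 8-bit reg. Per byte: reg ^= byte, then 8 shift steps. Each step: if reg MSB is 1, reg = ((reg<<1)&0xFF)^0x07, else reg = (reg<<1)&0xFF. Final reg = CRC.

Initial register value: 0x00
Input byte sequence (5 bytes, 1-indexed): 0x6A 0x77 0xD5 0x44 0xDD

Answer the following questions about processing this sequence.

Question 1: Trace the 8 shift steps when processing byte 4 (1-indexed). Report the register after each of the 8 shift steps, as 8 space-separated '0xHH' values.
After byte 1 (0x6A): reg=0x11
After byte 2 (0x77): reg=0x35
After byte 3 (0xD5): reg=0xAE
Register before byte 4: 0xAE
After XOR with byte 0x44: 0xEA

Answer: 0xD3 0xA1 0x45 0x8A 0x13 0x26 0x4C 0x98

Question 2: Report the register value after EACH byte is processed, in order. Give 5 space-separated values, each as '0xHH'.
0x11 0x35 0xAE 0x98 0xDC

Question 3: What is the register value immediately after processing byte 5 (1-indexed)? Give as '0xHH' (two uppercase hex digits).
Answer: 0xDC

Derivation:
After byte 1 (0x6A): reg=0x11
After byte 2 (0x77): reg=0x35
After byte 3 (0xD5): reg=0xAE
After byte 4 (0x44): reg=0x98
After byte 5 (0xDD): reg=0xDC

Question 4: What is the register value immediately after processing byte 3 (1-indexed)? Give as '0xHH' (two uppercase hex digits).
After byte 1 (0x6A): reg=0x11
After byte 2 (0x77): reg=0x35
After byte 3 (0xD5): reg=0xAE

Answer: 0xAE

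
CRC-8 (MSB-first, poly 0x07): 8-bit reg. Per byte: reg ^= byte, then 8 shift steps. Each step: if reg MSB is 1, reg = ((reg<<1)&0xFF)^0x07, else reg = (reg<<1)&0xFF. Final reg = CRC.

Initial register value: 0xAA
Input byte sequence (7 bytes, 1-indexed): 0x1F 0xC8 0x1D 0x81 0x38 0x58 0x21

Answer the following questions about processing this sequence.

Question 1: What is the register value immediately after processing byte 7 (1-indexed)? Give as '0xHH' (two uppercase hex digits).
Answer: 0x95

Derivation:
After byte 1 (0x1F): reg=0x02
After byte 2 (0xC8): reg=0x78
After byte 3 (0x1D): reg=0x3C
After byte 4 (0x81): reg=0x3A
After byte 5 (0x38): reg=0x0E
After byte 6 (0x58): reg=0xA5
After byte 7 (0x21): reg=0x95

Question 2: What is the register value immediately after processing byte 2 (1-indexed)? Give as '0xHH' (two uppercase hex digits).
After byte 1 (0x1F): reg=0x02
After byte 2 (0xC8): reg=0x78

Answer: 0x78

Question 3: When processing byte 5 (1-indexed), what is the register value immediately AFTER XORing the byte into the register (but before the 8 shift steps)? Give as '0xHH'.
Answer: 0x02

Derivation:
Register before byte 5: 0x3A
Byte 5: 0x38
0x3A XOR 0x38 = 0x02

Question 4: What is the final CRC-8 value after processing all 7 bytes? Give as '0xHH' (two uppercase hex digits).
Answer: 0x95

Derivation:
After byte 1 (0x1F): reg=0x02
After byte 2 (0xC8): reg=0x78
After byte 3 (0x1D): reg=0x3C
After byte 4 (0x81): reg=0x3A
After byte 5 (0x38): reg=0x0E
After byte 6 (0x58): reg=0xA5
After byte 7 (0x21): reg=0x95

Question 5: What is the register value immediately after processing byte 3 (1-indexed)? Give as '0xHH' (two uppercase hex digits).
Answer: 0x3C

Derivation:
After byte 1 (0x1F): reg=0x02
After byte 2 (0xC8): reg=0x78
After byte 3 (0x1D): reg=0x3C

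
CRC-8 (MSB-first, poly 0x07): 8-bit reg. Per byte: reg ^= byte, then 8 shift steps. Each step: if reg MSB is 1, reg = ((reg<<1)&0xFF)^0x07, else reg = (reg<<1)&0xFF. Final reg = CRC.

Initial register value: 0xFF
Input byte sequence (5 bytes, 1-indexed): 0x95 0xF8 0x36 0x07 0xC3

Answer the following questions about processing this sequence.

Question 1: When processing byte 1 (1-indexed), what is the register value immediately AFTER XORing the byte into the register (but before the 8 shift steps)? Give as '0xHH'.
Register before byte 1: 0xFF
Byte 1: 0x95
0xFF XOR 0x95 = 0x6A

Answer: 0x6A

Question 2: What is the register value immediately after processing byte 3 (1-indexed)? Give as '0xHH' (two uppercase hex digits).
After byte 1 (0x95): reg=0x11
After byte 2 (0xF8): reg=0x91
After byte 3 (0x36): reg=0x7C

Answer: 0x7C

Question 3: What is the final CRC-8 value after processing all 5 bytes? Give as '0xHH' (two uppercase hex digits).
Answer: 0x72

Derivation:
After byte 1 (0x95): reg=0x11
After byte 2 (0xF8): reg=0x91
After byte 3 (0x36): reg=0x7C
After byte 4 (0x07): reg=0x66
After byte 5 (0xC3): reg=0x72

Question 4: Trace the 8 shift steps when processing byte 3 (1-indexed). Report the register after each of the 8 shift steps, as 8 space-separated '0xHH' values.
Answer: 0x49 0x92 0x23 0x46 0x8C 0x1F 0x3E 0x7C

Derivation:
After byte 1 (0x95): reg=0x11
After byte 2 (0xF8): reg=0x91
Register before byte 3: 0x91
After XOR with byte 0x36: 0xA7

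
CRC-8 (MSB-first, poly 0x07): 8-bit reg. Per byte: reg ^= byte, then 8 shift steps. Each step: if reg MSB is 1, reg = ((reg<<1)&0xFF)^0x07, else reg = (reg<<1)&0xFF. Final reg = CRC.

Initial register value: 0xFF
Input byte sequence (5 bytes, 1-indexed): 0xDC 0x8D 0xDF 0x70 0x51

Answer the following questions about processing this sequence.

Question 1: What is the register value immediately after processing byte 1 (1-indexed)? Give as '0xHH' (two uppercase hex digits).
Answer: 0xE9

Derivation:
After byte 1 (0xDC): reg=0xE9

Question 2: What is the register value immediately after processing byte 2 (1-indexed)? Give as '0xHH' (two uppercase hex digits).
After byte 1 (0xDC): reg=0xE9
After byte 2 (0x8D): reg=0x3B

Answer: 0x3B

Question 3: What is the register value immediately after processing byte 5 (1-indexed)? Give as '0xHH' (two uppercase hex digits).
Answer: 0x77

Derivation:
After byte 1 (0xDC): reg=0xE9
After byte 2 (0x8D): reg=0x3B
After byte 3 (0xDF): reg=0xB2
After byte 4 (0x70): reg=0x40
After byte 5 (0x51): reg=0x77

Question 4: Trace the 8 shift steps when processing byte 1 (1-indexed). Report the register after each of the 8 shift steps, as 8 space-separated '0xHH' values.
Answer: 0x46 0x8C 0x1F 0x3E 0x7C 0xF8 0xF7 0xE9

Derivation:
Register before byte 1: 0xFF
After XOR with byte 0xDC: 0x23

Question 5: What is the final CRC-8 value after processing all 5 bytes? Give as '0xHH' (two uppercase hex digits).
Answer: 0x77

Derivation:
After byte 1 (0xDC): reg=0xE9
After byte 2 (0x8D): reg=0x3B
After byte 3 (0xDF): reg=0xB2
After byte 4 (0x70): reg=0x40
After byte 5 (0x51): reg=0x77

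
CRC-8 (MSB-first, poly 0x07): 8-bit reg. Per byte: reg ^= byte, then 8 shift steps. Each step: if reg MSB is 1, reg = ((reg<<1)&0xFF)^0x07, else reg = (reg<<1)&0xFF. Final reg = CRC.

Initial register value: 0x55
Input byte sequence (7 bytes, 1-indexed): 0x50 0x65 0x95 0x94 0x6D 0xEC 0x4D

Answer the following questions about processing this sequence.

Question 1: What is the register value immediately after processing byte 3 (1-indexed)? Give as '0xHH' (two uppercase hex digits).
After byte 1 (0x50): reg=0x1B
After byte 2 (0x65): reg=0x7D
After byte 3 (0x95): reg=0x96

Answer: 0x96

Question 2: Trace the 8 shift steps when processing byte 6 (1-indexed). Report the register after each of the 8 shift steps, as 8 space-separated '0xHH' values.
After byte 1 (0x50): reg=0x1B
After byte 2 (0x65): reg=0x7D
After byte 3 (0x95): reg=0x96
After byte 4 (0x94): reg=0x0E
After byte 5 (0x6D): reg=0x2E
Register before byte 6: 0x2E
After XOR with byte 0xEC: 0xC2

Answer: 0x83 0x01 0x02 0x04 0x08 0x10 0x20 0x40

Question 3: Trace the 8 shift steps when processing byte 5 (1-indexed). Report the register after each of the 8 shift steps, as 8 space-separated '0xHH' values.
Answer: 0xC6 0x8B 0x11 0x22 0x44 0x88 0x17 0x2E

Derivation:
After byte 1 (0x50): reg=0x1B
After byte 2 (0x65): reg=0x7D
After byte 3 (0x95): reg=0x96
After byte 4 (0x94): reg=0x0E
Register before byte 5: 0x0E
After XOR with byte 0x6D: 0x63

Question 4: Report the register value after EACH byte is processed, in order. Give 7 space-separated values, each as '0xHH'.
0x1B 0x7D 0x96 0x0E 0x2E 0x40 0x23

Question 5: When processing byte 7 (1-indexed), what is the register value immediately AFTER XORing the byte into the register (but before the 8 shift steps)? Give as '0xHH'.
Answer: 0x0D

Derivation:
Register before byte 7: 0x40
Byte 7: 0x4D
0x40 XOR 0x4D = 0x0D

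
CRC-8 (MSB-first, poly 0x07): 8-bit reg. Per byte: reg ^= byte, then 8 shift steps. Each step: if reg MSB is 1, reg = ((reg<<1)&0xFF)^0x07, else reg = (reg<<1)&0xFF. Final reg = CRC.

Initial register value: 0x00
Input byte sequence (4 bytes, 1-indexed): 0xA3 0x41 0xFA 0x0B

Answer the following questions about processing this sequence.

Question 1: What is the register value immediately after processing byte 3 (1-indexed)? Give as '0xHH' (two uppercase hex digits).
Answer: 0x53

Derivation:
After byte 1 (0xA3): reg=0x60
After byte 2 (0x41): reg=0xE7
After byte 3 (0xFA): reg=0x53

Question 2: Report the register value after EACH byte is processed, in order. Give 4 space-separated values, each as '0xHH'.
0x60 0xE7 0x53 0x8F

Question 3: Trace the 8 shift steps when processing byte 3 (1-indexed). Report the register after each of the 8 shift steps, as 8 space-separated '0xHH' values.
Answer: 0x3A 0x74 0xE8 0xD7 0xA9 0x55 0xAA 0x53

Derivation:
After byte 1 (0xA3): reg=0x60
After byte 2 (0x41): reg=0xE7
Register before byte 3: 0xE7
After XOR with byte 0xFA: 0x1D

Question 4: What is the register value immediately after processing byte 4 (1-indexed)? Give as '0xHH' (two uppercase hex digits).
After byte 1 (0xA3): reg=0x60
After byte 2 (0x41): reg=0xE7
After byte 3 (0xFA): reg=0x53
After byte 4 (0x0B): reg=0x8F

Answer: 0x8F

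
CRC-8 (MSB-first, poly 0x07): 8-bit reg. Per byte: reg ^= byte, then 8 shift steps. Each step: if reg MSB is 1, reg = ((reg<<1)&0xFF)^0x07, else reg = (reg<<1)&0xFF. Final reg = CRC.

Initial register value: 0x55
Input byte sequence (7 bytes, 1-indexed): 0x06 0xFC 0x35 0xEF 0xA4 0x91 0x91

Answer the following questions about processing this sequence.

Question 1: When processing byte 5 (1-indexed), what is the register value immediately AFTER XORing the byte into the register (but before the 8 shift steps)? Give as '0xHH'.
Register before byte 5: 0x6B
Byte 5: 0xA4
0x6B XOR 0xA4 = 0xCF

Answer: 0xCF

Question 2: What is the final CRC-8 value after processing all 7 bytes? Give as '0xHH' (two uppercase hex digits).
After byte 1 (0x06): reg=0xBE
After byte 2 (0xFC): reg=0xC9
After byte 3 (0x35): reg=0xFA
After byte 4 (0xEF): reg=0x6B
After byte 5 (0xA4): reg=0x63
After byte 6 (0x91): reg=0xD0
After byte 7 (0x91): reg=0xC0

Answer: 0xC0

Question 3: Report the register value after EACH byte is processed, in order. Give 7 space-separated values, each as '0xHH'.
0xBE 0xC9 0xFA 0x6B 0x63 0xD0 0xC0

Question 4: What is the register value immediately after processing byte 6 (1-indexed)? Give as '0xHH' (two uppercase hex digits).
Answer: 0xD0

Derivation:
After byte 1 (0x06): reg=0xBE
After byte 2 (0xFC): reg=0xC9
After byte 3 (0x35): reg=0xFA
After byte 4 (0xEF): reg=0x6B
After byte 5 (0xA4): reg=0x63
After byte 6 (0x91): reg=0xD0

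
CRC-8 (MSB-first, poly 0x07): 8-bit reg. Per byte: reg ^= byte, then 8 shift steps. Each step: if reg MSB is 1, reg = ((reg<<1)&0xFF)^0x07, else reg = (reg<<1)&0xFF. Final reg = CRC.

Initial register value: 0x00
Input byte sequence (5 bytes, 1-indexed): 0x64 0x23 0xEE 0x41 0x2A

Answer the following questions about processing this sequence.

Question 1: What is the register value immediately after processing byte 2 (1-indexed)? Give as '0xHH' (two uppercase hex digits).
Answer: 0x48

Derivation:
After byte 1 (0x64): reg=0x3B
After byte 2 (0x23): reg=0x48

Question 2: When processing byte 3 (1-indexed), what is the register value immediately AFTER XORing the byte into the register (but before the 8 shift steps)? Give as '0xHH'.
Answer: 0xA6

Derivation:
Register before byte 3: 0x48
Byte 3: 0xEE
0x48 XOR 0xEE = 0xA6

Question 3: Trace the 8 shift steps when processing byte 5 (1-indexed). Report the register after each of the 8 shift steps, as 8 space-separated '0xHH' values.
After byte 1 (0x64): reg=0x3B
After byte 2 (0x23): reg=0x48
After byte 3 (0xEE): reg=0x7B
After byte 4 (0x41): reg=0xA6
Register before byte 5: 0xA6
After XOR with byte 0x2A: 0x8C

Answer: 0x1F 0x3E 0x7C 0xF8 0xF7 0xE9 0xD5 0xAD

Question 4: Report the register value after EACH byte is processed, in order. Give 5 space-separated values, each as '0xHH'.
0x3B 0x48 0x7B 0xA6 0xAD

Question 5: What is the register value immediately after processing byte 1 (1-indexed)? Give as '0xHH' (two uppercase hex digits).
Answer: 0x3B

Derivation:
After byte 1 (0x64): reg=0x3B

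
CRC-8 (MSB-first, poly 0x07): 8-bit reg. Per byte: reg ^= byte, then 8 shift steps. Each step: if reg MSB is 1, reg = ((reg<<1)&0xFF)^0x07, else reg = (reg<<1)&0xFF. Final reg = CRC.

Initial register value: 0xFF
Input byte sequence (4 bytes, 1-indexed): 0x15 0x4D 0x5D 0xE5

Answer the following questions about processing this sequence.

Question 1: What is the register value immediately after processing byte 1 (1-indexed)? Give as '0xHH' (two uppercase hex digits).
Answer: 0x98

Derivation:
After byte 1 (0x15): reg=0x98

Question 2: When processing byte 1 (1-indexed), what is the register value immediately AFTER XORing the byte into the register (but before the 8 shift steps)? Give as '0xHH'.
Register before byte 1: 0xFF
Byte 1: 0x15
0xFF XOR 0x15 = 0xEA

Answer: 0xEA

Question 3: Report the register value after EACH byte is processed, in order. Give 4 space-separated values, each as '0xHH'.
0x98 0x25 0x6F 0xBF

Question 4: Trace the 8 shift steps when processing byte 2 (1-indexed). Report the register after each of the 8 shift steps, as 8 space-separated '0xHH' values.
Answer: 0xAD 0x5D 0xBA 0x73 0xE6 0xCB 0x91 0x25

Derivation:
After byte 1 (0x15): reg=0x98
Register before byte 2: 0x98
After XOR with byte 0x4D: 0xD5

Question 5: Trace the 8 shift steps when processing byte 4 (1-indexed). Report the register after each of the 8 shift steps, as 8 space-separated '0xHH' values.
Answer: 0x13 0x26 0x4C 0x98 0x37 0x6E 0xDC 0xBF

Derivation:
After byte 1 (0x15): reg=0x98
After byte 2 (0x4D): reg=0x25
After byte 3 (0x5D): reg=0x6F
Register before byte 4: 0x6F
After XOR with byte 0xE5: 0x8A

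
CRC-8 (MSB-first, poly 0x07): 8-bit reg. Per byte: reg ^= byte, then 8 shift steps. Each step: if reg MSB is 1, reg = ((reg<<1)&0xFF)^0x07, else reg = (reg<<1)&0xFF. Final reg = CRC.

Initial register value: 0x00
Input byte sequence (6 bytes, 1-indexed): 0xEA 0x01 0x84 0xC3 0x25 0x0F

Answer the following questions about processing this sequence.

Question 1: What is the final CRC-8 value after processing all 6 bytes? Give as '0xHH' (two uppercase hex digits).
Answer: 0x45

Derivation:
After byte 1 (0xEA): reg=0x98
After byte 2 (0x01): reg=0xC6
After byte 3 (0x84): reg=0xC9
After byte 4 (0xC3): reg=0x36
After byte 5 (0x25): reg=0x79
After byte 6 (0x0F): reg=0x45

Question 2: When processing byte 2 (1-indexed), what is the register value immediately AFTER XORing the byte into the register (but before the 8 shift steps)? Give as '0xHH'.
Answer: 0x99

Derivation:
Register before byte 2: 0x98
Byte 2: 0x01
0x98 XOR 0x01 = 0x99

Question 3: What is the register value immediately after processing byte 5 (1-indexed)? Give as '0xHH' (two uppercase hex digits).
After byte 1 (0xEA): reg=0x98
After byte 2 (0x01): reg=0xC6
After byte 3 (0x84): reg=0xC9
After byte 4 (0xC3): reg=0x36
After byte 5 (0x25): reg=0x79

Answer: 0x79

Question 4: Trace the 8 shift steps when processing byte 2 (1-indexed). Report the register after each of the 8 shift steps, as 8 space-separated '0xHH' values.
After byte 1 (0xEA): reg=0x98
Register before byte 2: 0x98
After XOR with byte 0x01: 0x99

Answer: 0x35 0x6A 0xD4 0xAF 0x59 0xB2 0x63 0xC6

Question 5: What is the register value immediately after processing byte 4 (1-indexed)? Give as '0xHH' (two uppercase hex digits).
After byte 1 (0xEA): reg=0x98
After byte 2 (0x01): reg=0xC6
After byte 3 (0x84): reg=0xC9
After byte 4 (0xC3): reg=0x36

Answer: 0x36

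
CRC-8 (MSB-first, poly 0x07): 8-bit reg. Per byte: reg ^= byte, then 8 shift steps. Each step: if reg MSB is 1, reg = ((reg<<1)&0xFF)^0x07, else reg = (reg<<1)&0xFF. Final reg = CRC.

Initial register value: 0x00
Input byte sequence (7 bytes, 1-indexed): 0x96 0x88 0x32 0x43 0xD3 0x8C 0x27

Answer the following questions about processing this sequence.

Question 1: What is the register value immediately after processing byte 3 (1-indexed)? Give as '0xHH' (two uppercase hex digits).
After byte 1 (0x96): reg=0xEB
After byte 2 (0x88): reg=0x2E
After byte 3 (0x32): reg=0x54

Answer: 0x54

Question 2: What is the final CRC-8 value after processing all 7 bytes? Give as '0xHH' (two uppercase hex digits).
After byte 1 (0x96): reg=0xEB
After byte 2 (0x88): reg=0x2E
After byte 3 (0x32): reg=0x54
After byte 4 (0x43): reg=0x65
After byte 5 (0xD3): reg=0x0B
After byte 6 (0x8C): reg=0x9C
After byte 7 (0x27): reg=0x28

Answer: 0x28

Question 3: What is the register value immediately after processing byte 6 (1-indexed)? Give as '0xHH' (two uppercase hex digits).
After byte 1 (0x96): reg=0xEB
After byte 2 (0x88): reg=0x2E
After byte 3 (0x32): reg=0x54
After byte 4 (0x43): reg=0x65
After byte 5 (0xD3): reg=0x0B
After byte 6 (0x8C): reg=0x9C

Answer: 0x9C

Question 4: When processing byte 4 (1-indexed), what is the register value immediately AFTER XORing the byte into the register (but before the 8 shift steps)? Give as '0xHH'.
Answer: 0x17

Derivation:
Register before byte 4: 0x54
Byte 4: 0x43
0x54 XOR 0x43 = 0x17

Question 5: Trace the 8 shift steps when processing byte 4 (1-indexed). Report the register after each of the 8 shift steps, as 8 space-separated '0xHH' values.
After byte 1 (0x96): reg=0xEB
After byte 2 (0x88): reg=0x2E
After byte 3 (0x32): reg=0x54
Register before byte 4: 0x54
After XOR with byte 0x43: 0x17

Answer: 0x2E 0x5C 0xB8 0x77 0xEE 0xDB 0xB1 0x65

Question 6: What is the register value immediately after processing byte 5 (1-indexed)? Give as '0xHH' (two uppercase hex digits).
Answer: 0x0B

Derivation:
After byte 1 (0x96): reg=0xEB
After byte 2 (0x88): reg=0x2E
After byte 3 (0x32): reg=0x54
After byte 4 (0x43): reg=0x65
After byte 5 (0xD3): reg=0x0B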